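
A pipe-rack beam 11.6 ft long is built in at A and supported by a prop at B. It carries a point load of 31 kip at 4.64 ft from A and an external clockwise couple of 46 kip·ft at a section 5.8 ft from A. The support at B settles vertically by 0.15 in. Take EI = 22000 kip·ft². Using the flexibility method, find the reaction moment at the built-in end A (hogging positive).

Take the reaction at B as the redundant and release it; the primary structure is a cantilever fixed at A.
Downward deflection at the released point B due to the loads:
  point load 31 at a = 4.64: Pa²(3L − a)/(6EI) = 3355/EI
  clockwise couple 46 at a = 5.8: M₀a(2L − a)/(2EI) = 2321/EI
  δ_0 = 5676/EI
Flexibility coefficient — unit upward force at B: δ_{BB} = L³/(3EI) = 520.3/EI.
With EI = 22000 kip·ft²: δ_0 = 0.258 ft and δ_{BB} = 0.02365 ft/kip.
Compatibility — the beam at B must follow the support down by 0.0125 ft: δ_0 − R_B·δ_{BB} = 0.0125, so R_B = (0.258 − 0.0125)/0.02365 = 10.38 kip.
Moment equilibrium about A: M_A = Σ(load moments about A) − R_B·L = 189.8 − 10.38×11.6 = 69.42 kip·ft.

M_A = 69.42 kip·ft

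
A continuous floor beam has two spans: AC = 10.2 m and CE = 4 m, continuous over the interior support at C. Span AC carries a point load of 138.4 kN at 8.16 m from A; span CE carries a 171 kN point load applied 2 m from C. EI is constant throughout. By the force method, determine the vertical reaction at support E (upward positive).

Release continuity at C by inserting a hinge; the redundant is the internal moment M_C. The primary structure is two simply-supported spans AC and CE.
Rotations at C on the released spans (each span's end-slope, ×1/EI):
  span AC: point load 138.4 at a = 8.16: Pab(L + a)/(6LEI) = 691.2/EI
  span CE: point load 171 at a = 2: Pab(L + b)/(6LEI) = 171/EI
  relative rotation θ_0 = (691.2 + 171)/EI = 862.2/EI
A unit hogging moment at C produces rotation L₁/(3EI) + L₂/(3EI) = 4.733/EI.
Slope continuity at C: θ_0 = M_C·4.733/EI, so M_C = 862.2/4.733 = 182.1 kN·m (hogging).
Span CE, ΣM about E: R_C^{CE}·4 = 342 + 182.1, so R_C^{CE} = 131 kN and R_E = 171 − 131 = 39.96 kN.

R_E = 39.96 kN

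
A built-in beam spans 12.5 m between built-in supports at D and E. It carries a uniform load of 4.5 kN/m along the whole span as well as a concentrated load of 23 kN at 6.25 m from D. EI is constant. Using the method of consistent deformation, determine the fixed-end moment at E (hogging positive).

M_E = 94.53 kN·m

Take the two fixed-end moments M_D, M_E as redundants; the released structure is the simple span DE.
Simple-span end rotations at D and E under the given loads:
  at D: UDL 4.5: wL³/(24EI) = 366.2/EI
  at E: UDL 4.5: wL³/(24EI) = 366.2/EI
  at D: point load 23 at a = 6.25: Pab(L + b)/(6LEI) = 224.6/EI
  at E: point load 23 at a = 6.25: Pab(L + a)/(6LEI) = 224.6/EI
  θ_D0 = 590.8/EI,  θ_E0 = 590.8/EI
Flexibility coefficients: a unit moment at one end gives L/(3EI) there and L/(6EI) at the far end, so f₁₁ = f₂₂ = 4.167/EI and f₁₂ = f₂₁ = 2.083/EI.
Compatibility — zero rotation at each built-in end:
  4.167 M_D + 2.083 M_E = 590.8
  2.083 M_D + 4.167 M_E = 590.8
Solving the pair gives M_D = 94.53 kN·m and M_E = 94.53 kN·m (hogging).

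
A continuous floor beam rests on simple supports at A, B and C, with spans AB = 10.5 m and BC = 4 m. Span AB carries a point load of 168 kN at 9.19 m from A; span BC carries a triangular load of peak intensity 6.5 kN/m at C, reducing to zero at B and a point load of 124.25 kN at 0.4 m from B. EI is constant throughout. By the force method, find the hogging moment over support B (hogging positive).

Release continuity at B by inserting a hinge; the redundant is the internal moment M_B. The primary structure is two simply-supported spans AB and BC.
Discontinuity in slope at B on the released structure — sum the simple-span end rotations:
  span AB: point load 168 at a = 9.19: Pab(L + a)/(6LEI) = 632.1/EI
  span BC: triangular load, peak 6.5: 7w₀L³/(360EI) = 8.089/EI
  span BC: point load 124.25 at a = 0.4: Pab(L + b)/(6LEI) = 56.66/EI
  relative rotation θ_0 = (632.1 + 64.75)/EI = 696.9/EI
A unit hogging moment at B produces rotation L₁/(3EI) + L₂/(3EI) = 4.833/EI.
Compatibility: M_B·(L₁+L₂)/(3EI) = θ_0, giving M_B = 144.2 kN·m (hogging).

M_B = 144.2 kN·m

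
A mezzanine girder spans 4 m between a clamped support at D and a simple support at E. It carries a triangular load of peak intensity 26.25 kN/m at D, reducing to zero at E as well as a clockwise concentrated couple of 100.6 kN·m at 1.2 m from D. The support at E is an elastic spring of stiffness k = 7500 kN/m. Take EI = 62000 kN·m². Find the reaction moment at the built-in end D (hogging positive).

Remove the prop at E; the released (primary) structure is a cantilever built in at D.
Free-end deflection of the primary structure under the applied loading (downward +):
  triangular load, peak 26.25 at the fixed end: w₀L⁴/(30EI) = 224/EI
  clockwise couple 100.6 at a = 1.2: M₀a(2L − a)/(2EI) = 410.4/EI
  δ_0 = 634.4/EI
Flexibility coefficient — unit upward force at E: δ_{EE} = L³/(3EI) = 21.33/EI.
With EI = 62000 kN·m²: δ_0 = 0.010233 m and δ_{EE} = 0.000344 m/kN.
Compatibility — the spring shortens by R_E/k under the reaction it provides: δ_0 − R_E·δ_{EE} = R_E/k. With 1/k = 0.000133 m/kN, R_E = δ_0 / (δ_{EE} + 1/k) = 0.010233 / (0.000344 + 0.000133) = 21.43 kN.
Moment equilibrium about D: M_D = Σ(load moments about D) − R_E·L = 170.6 − 21.43×4 = 84.86 kN·m.

M_D = 84.86 kN·m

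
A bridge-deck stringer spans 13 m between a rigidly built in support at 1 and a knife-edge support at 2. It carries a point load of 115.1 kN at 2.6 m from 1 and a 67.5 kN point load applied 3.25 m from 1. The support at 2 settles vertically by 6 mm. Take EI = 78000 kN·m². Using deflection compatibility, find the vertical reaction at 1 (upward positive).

R_1 = 171 kN

Choose R_2 as the redundant. The primary structure is the cantilever fixed at 1.
Downward deflection at the released point 2 due to the loads:
  point load 115.1 at a = 2.6: Pa²(3L − a)/(6EI) = 4720/EI
  point load 67.5 at a = 3.25: Pa²(3L − a)/(6EI) = 4248/EI
  δ_0 = 8968/EI
Flexibility coefficient — unit upward force at 2: δ_{22} = L³/(3EI) = 732.3/EI.
With EI = 78000 kN·m²: δ_0 = 0.11498 m and δ_{22} = 0.009389 m/kN.
Compatibility — the beam at 2 must follow the support down by 0.006 m: δ_0 − R_2·δ_{22} = 0.006, so R_2 = (0.11498 − 0.006)/0.009389 = 11.61 kN.
Vertical equilibrium: R_1 = ΣP − R_2 = 182.6 − 11.61 = 171 kN.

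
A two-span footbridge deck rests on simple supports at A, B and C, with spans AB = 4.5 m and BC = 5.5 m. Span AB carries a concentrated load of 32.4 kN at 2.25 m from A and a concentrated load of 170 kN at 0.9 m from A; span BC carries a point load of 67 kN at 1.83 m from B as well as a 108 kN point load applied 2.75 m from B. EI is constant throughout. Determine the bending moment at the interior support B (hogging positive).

M_B = 144.1 kN·m

Release continuity at B by inserting a hinge; the redundant is the internal moment M_B. The primary structure is two simply-supported spans AB and BC.
Discontinuity in slope at B on the released structure — sum the simple-span end rotations:
  span AB: point load 32.4 at a = 2.25: Pab(L + a)/(6LEI) = 41.01/EI
  span AB: point load 170 at a = 0.9: Pab(L + a)/(6LEI) = 110.2/EI
  span BC: point load 67 at a = 1.83: Pab(L + b)/(6LEI) = 125/EI
  span BC: point load 108 at a = 2.75: Pab(L + b)/(6LEI) = 204.2/EI
  relative rotation θ_0 = (151.2 + 329.2)/EI = 480.4/EI
A unit hogging moment at B produces rotation L₁/(3EI) + L₂/(3EI) = 3.333/EI.
Slope continuity at B: θ_0 = M_B·3.333/EI, so M_B = 480.4/3.333 = 144.1 kN·m (hogging).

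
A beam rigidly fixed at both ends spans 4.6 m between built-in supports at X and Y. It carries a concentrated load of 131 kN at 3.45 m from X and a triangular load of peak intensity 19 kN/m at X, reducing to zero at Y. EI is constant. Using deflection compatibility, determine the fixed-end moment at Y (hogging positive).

Release both end moments; the primary structure is a simply-supported span XY with redundants M_X and M_Y.
Simple-span end rotations at X and Y under the given loads:
  at X: point load 131 at a = 3.45: Pab(L + b)/(6LEI) = 108.3/EI
  at Y: point load 131 at a = 3.45: Pab(L + a)/(6LEI) = 151.6/EI
  at X: triangular load, peak 19: w₀L³/(45EI) = 41.1/EI
  at Y: triangular load, peak 19: 7w₀L³/(360EI) = 35.96/EI
  θ_X0 = 149.4/EI,  θ_Y0 = 187.6/EI
Flexibility coefficients: a unit moment at one end gives L/(3EI) there and L/(6EI) at the far end, so f₁₁ = f₂₂ = 1.533/EI and f₁₂ = f₂₁ = 0.7667/EI.
Compatibility — zero rotation at each built-in end:
  1.533 M_X + 0.7667 M_Y = 149.4
  0.7667 M_X + 1.533 M_Y = 187.6
Solving the pair gives M_X = 48.35 kN·m and M_Y = 98.14 kN·m (hogging).

M_Y = 98.14 kN·m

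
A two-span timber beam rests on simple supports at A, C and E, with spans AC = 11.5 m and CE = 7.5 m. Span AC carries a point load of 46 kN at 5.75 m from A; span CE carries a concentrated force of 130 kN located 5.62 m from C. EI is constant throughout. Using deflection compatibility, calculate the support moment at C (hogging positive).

M_C = 105.2 kN·m

Release continuity at C by inserting a hinge; the redundant is the internal moment M_C. The primary structure is two simply-supported spans AC and CE.
End slopes at the hinge C, treating each span as simply supported:
  span AC: point load 46 at a = 5.75: Pab(L + a)/(6LEI) = 380.2/EI
  span CE: point load 130 at a = 5.62: Pab(L + b)/(6LEI) = 286.3/EI
  relative rotation θ_0 = (380.2 + 286.3)/EI = 666.5/EI
A unit hogging moment at C produces rotation L₁/(3EI) + L₂/(3EI) = 6.333/EI.
Slope continuity at C: θ_0 = M_C·6.333/EI, so M_C = 666.5/6.333 = 105.2 kN·m (hogging).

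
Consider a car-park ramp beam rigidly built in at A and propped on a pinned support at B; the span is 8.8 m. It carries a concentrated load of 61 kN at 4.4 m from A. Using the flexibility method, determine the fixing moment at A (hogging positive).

M_A = 100.7 kN·m

Take the reaction at B as the redundant and release it; the primary structure is a cantilever fixed at A.
Deflection at B on the released cantilever, summing each load's contribution:
  point load 61 at a = 4.4: Pa²(3L − a)/(6EI) = 4330/EI
Flexibility coefficient — unit upward force at B: δ_{BB} = L³/(3EI) = 227.2/EI.
Compatibility at B: δ_0 − R_B·δ_{BB} = 0, so R_B = 4330/227.2 = 19.06 kN.
Moment equilibrium about A: M_A = Σ(load moments about A) − R_B·L = 268.4 − 19.06×8.8 = 100.7 kN·m.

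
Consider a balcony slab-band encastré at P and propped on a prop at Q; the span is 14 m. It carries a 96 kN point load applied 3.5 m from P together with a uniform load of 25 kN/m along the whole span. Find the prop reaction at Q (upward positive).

Release the roller at Q. Primary structure: cantilever fixed at P.
Primary-structure tip deflection at Q by superposition:
  point load 96 at a = 3.5: Pa²(3L − a)/(6EI) = 7546/EI
  UDL 25: wL⁴/(8EI) = 120050/EI
  δ_0 = 127596/EI
Flexibility coefficient — unit upward force at Q: δ_{QQ} = L³/(3EI) = 914.7/EI.
Compatibility at Q: δ_0 − R_Q·δ_{QQ} = 0, so R_Q = 127596/914.7 = 139.5 kN.

R_Q = 139.5 kN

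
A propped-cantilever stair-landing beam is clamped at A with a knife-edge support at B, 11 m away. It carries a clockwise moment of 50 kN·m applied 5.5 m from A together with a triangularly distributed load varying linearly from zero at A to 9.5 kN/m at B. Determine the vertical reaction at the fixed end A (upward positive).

R_A = 18.4 kN

Choose R_B as the redundant. The primary structure is the cantilever fixed at A.
Primary-structure tip deflection at B by superposition:
  clockwise couple 50 at a = 5.5: M₀a(2L − a)/(2EI) = 2269/EI
  triangular load, peak 9.5 at the free end: 11w₀L⁴/(120EI) = 12750/EI
  δ_0 = 15019/EI
Tip deflection under a unit load at B: L³/(3EI) = 443.7/EI.
The prop prevents deflection at B: R_B = δ_0/δ_{BB} = 15019/443.7 = 33.85 kN.
Vertical equilibrium: R_A = ΣP − R_B = 52.25 − 33.85 = 18.4 kN.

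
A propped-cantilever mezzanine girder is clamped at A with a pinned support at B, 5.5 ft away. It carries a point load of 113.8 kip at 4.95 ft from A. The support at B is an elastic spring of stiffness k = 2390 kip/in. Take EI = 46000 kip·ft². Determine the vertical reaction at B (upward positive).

R_B = 94.07 kip

Release the roller at B. Primary structure: cantilever fixed at A.
Downward deflection at the released point B due to the loads:
  point load 113.8 at a = 4.95: Pa²(3L − a)/(6EI) = 5368/EI
Tip deflection under a unit load at B: L³/(3EI) = 55.46/EI.
With EI = 46000 kip·ft²: δ_0 = 0.11669 ft and δ_{BB} = 0.001206 ft/kip.
Compatibility — the spring shortens by R_B/k under the reaction it provides: δ_0 − R_B·δ_{BB} = R_B/k. With 1/k = 1/(2390×12) ft/kip = 0.000035 ft/kip, R_B = δ_0 / (δ_{BB} + 1/k) = 0.11669 / (0.001206 + 0.000035) = 94.07 kip.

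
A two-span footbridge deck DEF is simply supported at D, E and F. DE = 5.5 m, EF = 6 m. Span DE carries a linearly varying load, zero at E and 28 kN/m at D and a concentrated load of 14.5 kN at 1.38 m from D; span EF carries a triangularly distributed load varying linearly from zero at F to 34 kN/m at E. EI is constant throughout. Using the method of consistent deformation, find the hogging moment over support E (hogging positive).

M_E = 70.69 kN·m

Release continuity at E by inserting a hinge; the redundant is the internal moment M_E. The primary structure is two simply-supported spans DE and EF.
Rotations at E on the released spans (each span's end-slope, ×1/EI):
  span DE: triangular load, peak 28: 7w₀L³/(360EI) = 90.58/EI
  span DE: point load 14.5 at a = 1.38: Pab(L + a)/(6LEI) = 17.19/EI
  span EF: triangular load, peak 34: w₀L³/(45EI) = 163.2/EI
  relative rotation θ_0 = (107.8 + 163.2)/EI = 271/EI
A unit hogging moment at E produces rotation L₁/(3EI) + L₂/(3EI) = 3.833/EI.
Compatibility: M_E·(L₁+L₂)/(3EI) = θ_0, giving M_E = 70.69 kN·m (hogging).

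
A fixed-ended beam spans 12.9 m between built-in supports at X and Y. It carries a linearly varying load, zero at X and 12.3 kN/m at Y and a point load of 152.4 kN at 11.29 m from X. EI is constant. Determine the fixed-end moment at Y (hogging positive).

Release both end moments; the primary structure is a simply-supported span XY with redundants M_X and M_Y.
End rotations of the released simple span under the applied load (×1/EI):
  at X: triangular load, peak 12.3: 7w₀L³/(360EI) = 513.4/EI
  at Y: triangular load, peak 12.3: w₀L³/(45EI) = 586.8/EI
  at X: point load 152.4 at a = 11.29: Pab(L + b)/(6LEI) = 519.3/EI
  at Y: point load 152.4 at a = 11.29: Pab(L + a)/(6LEI) = 865.8/EI
  θ_X0 = 1033/EI,  θ_Y0 = 1453/EI
Flexibility coefficients: a unit moment at one end gives L/(3EI) there and L/(6EI) at the far end, so f₁₁ = f₂₂ = 4.3/EI and f₁₂ = f₂₁ = 2.15/EI.
Compatibility — zero rotation at each built-in end:
  4.3 M_X + 2.15 M_Y = 1033
  2.15 M_X + 4.3 M_Y = 1453
Solving the pair gives M_X = 95.03 kN·m and M_Y = 290.3 kN·m (hogging).

M_Y = 290.3 kN·m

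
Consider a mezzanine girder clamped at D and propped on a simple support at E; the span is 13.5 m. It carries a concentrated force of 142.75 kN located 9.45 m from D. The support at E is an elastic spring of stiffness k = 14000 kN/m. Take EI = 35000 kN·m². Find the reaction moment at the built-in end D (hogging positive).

M_D = 266.4 kN·m

Take the reaction at E as the redundant and release it; the primary structure is a cantilever fixed at D.
Primary-structure tip deflection at E by superposition:
  point load 142.75 at a = 9.45: Pa²(3L − a)/(6EI) = 65971/EI
Flexibility coefficient — unit upward force at E: δ_{EE} = L³/(3EI) = 820.1/EI.
With EI = 35000 kN·m²: δ_0 = 1.8849 m and δ_{EE} = 0.023432 m/kN.
Compatibility — the spring shortens by R_E/k under the reaction it provides: δ_0 − R_E·δ_{EE} = R_E/k. With 1/k = 0.000071 m/kN, R_E = δ_0 / (δ_{EE} + 1/k) = 1.8849 / (0.023432 + 0.000071) = 80.2 kN.
Moment equilibrium about D: M_D = Σ(load moments about D) − R_E·L = 1349 − 80.2×13.5 = 266.4 kN·m.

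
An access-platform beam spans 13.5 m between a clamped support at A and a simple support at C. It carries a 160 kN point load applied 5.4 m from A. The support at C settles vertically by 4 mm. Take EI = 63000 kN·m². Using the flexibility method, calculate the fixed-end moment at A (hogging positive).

Take the reaction at C as the redundant and release it; the primary structure is a cantilever fixed at A.
Deflection at C on the released cantilever, summing each load's contribution:
  point load 160 at a = 5.4: Pa²(3L − a)/(6EI) = 27294/EI
Tip deflection under a unit load at C: L³/(3EI) = 820.1/EI.
With EI = 63000 kN·m²: δ_0 = 0.43323 m and δ_{CC} = 0.013018 m/kN.
Compatibility — the beam at C must follow the support down by 0.004 m: δ_0 − R_C·δ_{CC} = 0.004, so R_C = (0.43323 − 0.004)/0.013018 = 32.97 kN.
Moment equilibrium about A: M_A = Σ(load moments about A) − R_C·L = 864 − 32.97×13.5 = 418.9 kN·m.

M_A = 418.9 kN·m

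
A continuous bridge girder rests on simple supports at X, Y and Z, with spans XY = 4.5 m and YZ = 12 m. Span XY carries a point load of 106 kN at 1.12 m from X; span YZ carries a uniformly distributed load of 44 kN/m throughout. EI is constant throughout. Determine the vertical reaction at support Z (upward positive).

R_Z = 214.7 kN

Insert a hinge at Y; M_Y is the redundant, and each span becomes simply supported.
Discontinuity in slope at Y on the released structure — sum the simple-span end rotations:
  span XY: point load 106 at a = 1.12: Pab(L + a)/(6LEI) = 83.52/EI
  span YZ: UDL 44: wL³/(24EI) = 3168/EI
  relative rotation θ_0 = (83.52 + 3168)/EI = 3252/EI
A unit hogging moment at Y produces rotation L₁/(3EI) + L₂/(3EI) = 5.5/EI.
Slope continuity at Y: θ_0 = M_Y·5.5/EI, so M_Y = 3252/5.5 = 591.2 kN·m (hogging).
Span YZ, ΣM about Z: R_Y^{YZ}·12 = 3168 + 591.2, so R_Y^{YZ} = 313.3 kN and R_Z = 528 − 313.3 = 214.7 kN.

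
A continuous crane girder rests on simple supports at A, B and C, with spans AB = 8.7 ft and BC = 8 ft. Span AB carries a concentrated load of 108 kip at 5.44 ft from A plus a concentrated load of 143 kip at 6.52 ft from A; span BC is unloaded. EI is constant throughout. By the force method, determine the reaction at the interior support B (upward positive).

R_B = 222.6 kip

Insert a hinge at B; M_B is the redundant, and each span becomes simply supported.
End slopes at the hinge B, treating each span as simply supported:
  span AB: point load 108 at a = 5.44: Pab(L + a)/(6LEI) = 518.8/EI
  span AB: point load 143 at a = 6.52: Pab(L + a)/(6LEI) = 592.6/EI
  relative rotation θ_0 = (1111 + 0)/EI = 1111/EI
A unit hogging moment at B produces rotation L₁/(3EI) + L₂/(3EI) = 5.567/EI.
Compatibility: M_B·(L₁+L₂)/(3EI) = θ_0, giving M_B = 199.7 kip·ft (hogging).
Span AB, ΣM about A with M_B applied at B: R_B^{AB}·8.7 = 1520 + 199.7, so R_B^{AB} = 197.6 kip and R_A = 251 − 197.6 = 53.35 kip.
Span BC, ΣM about C: R_B^{BC}·8 = 0 + 199.7, so R_B^{BC} = 24.96 kip and R_C = 0 − 24.96 = -24.96 kip.
R_B = 197.6 + 24.96 = 222.6 kip.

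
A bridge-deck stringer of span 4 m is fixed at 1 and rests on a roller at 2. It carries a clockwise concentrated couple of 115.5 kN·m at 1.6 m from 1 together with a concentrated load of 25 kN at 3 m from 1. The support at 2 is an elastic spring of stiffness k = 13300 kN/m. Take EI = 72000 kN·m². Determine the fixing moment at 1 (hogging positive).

M_1 = 51.59 kN·m

Remove the prop at 2; the released (primary) structure is a cantilever built in at 1.
Deflection at 2 on the released cantilever, summing each load's contribution:
  clockwise couple 115.5 at a = 1.6: M₀a(2L − a)/(2EI) = 591.4/EI
  point load 25 at a = 3: Pa²(3L − a)/(6EI) = 337.5/EI
  δ_0 = 928.9/EI
Tip deflection under a unit load at 2: L³/(3EI) = 21.33/EI.
With EI = 72000 kN·m²: δ_0 = 0.012901 m and δ_{22} = 0.000296 m/kN.
Compatibility — the spring shortens by R_2/k under the reaction it provides: δ_0 − R_2·δ_{22} = R_2/k. With 1/k = 0.000075 m/kN, R_2 = δ_0 / (δ_{22} + 1/k) = 0.012901 / (0.000296 + 0.000075) = 34.73 kN.
Moment equilibrium about 1: M_1 = Σ(load moments about 1) − R_2·L = 190.5 − 34.73×4 = 51.59 kN·m.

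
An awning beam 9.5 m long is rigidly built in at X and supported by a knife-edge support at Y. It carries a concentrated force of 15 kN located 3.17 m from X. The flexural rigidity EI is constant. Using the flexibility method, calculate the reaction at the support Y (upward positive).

Remove the prop at Y; the released (primary) structure is a cantilever built in at X.
Free-end deflection of the primary structure under the applied loading (downward +):
  point load 15 at a = 3.17: Pa²(3L − a)/(6EI) = 636.3/EI
Tip deflection under a unit load at Y: L³/(3EI) = 285.8/EI.
The prop prevents deflection at Y: R_Y = δ_0/δ_{YY} = 636.3/285.8 = 2.227 kN.

R_Y = 2.227 kN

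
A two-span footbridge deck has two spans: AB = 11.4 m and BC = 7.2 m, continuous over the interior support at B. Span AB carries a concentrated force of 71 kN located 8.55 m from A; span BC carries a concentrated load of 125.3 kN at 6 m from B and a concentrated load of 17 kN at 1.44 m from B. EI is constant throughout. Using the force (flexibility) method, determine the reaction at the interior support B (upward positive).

R_B = 114.1 kN

Take M_B as the redundant. Released structure: two simple spans AB and BC with a hinge at B.
Discontinuity in slope at B on the released structure — sum the simple-span end rotations:
  span AB: point load 71 at a = 8.55: Pab(L + a)/(6LEI) = 504.6/EI
  span BC: point load 125.3 at a = 6: Pab(L + b)/(6LEI) = 175.4/EI
  span BC: point load 17 at a = 1.44: Pab(L + b)/(6LEI) = 42.3/EI
  relative rotation θ_0 = (504.6 + 217.7)/EI = 722.3/EI
A unit hogging moment at B produces rotation L₁/(3EI) + L₂/(3EI) = 6.2/EI.
Compatibility: M_B·(L₁+L₂)/(3EI) = θ_0, giving M_B = 116.5 kN·m (hogging).
Span AB, ΣM about A with M_B applied at B: R_B^{AB}·11.4 = 607 + 116.5, so R_B^{AB} = 63.47 kN and R_A = 71 − 63.47 = 7.53 kN.
Span BC, ΣM about C: R_B^{BC}·7.2 = 248.3 + 116.5, so R_B^{BC} = 50.66 kN and R_C = 142.3 − 50.66 = 91.64 kN.
R_B = 63.47 + 50.66 = 114.1 kN.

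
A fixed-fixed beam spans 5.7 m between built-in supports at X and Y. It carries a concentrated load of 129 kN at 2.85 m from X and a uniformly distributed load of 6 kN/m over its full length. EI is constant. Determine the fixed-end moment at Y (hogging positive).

Take the two fixed-end moments M_X, M_Y as redundants; the released structure is the simple span XY.
On the primary (simply-supported) span, the end slopes from the loading are:
  at X: point load 129 at a = 2.85: Pab(L + b)/(6LEI) = 262/EI
  at Y: point load 129 at a = 2.85: Pab(L + a)/(6LEI) = 262/EI
  at X: UDL 6: wL³/(24EI) = 46.3/EI
  at Y: UDL 6: wL³/(24EI) = 46.3/EI
  θ_X0 = 308.2/EI,  θ_Y0 = 308.2/EI
Flexibility coefficients: a unit moment at one end gives L/(3EI) there and L/(6EI) at the far end, so f₁₁ = f₂₂ = 1.9/EI and f₁₂ = f₂₁ = 0.95/EI.
Compatibility — zero rotation at each built-in end:
  1.9 M_X + 0.95 M_Y = 308.2
  0.95 M_X + 1.9 M_Y = 308.2
Solving the pair gives M_X = 108.2 kN·m and M_Y = 108.2 kN·m (hogging).

M_Y = 108.2 kN·m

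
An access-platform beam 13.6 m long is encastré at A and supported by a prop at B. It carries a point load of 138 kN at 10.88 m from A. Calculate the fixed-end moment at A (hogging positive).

M_A = 180.2 kN·m

Take the reaction at B as the redundant and release it; the primary structure is a cantilever fixed at A.
Deflection at B on the released cantilever, summing each load's contribution:
  point load 138 at a = 10.88: Pa²(3L − a)/(6EI) = 81461/EI
Tip deflection under a unit load at B: L³/(3EI) = 838.5/EI.
Compatibility at B: δ_0 − R_B·δ_{BB} = 0, so R_B = 81461/838.5 = 97.15 kN.
Moment equilibrium about A: M_A = Σ(load moments about A) − R_B·L = 1501 − 97.15×13.6 = 180.2 kN·m.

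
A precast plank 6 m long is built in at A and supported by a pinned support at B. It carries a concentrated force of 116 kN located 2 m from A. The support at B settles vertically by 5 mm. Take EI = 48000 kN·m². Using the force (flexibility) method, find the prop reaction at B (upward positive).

Release the roller at B. Primary structure: cantilever fixed at A.
Downward deflection at the released point B due to the loads:
  point load 116 at a = 2: Pa²(3L − a)/(6EI) = 1237/EI
Tip deflection under a unit load at B: L³/(3EI) = 72/EI.
With EI = 48000 kN·m²: δ_0 = 0.025778 m and δ_{BB} = 0.0015 m/kN.
Compatibility — the beam at B must follow the support down by 0.005 m: δ_0 − R_B·δ_{BB} = 0.005, so R_B = (0.025778 − 0.005)/0.0015 = 13.85 kN.

R_B = 13.85 kN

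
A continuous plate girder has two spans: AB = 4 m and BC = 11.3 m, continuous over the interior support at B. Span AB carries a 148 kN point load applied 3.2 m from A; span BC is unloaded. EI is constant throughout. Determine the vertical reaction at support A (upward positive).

Release continuity at B by inserting a hinge; the redundant is the internal moment M_B. The primary structure is two simply-supported spans AB and BC.
Discontinuity in slope at B on the released structure — sum the simple-span end rotations:
  span AB: point load 148 at a = 3.2: Pab(L + a)/(6LEI) = 113.7/EI
  relative rotation θ_0 = (113.7 + 0)/EI = 113.7/EI
A unit hogging moment at B produces rotation L₁/(3EI) + L₂/(3EI) = 5.1/EI.
Compatibility: M_B·(L₁+L₂)/(3EI) = θ_0, giving M_B = 22.29 kN·m (hogging).
Span AB, ΣM about A with M_B applied at B: R_B^{AB}·4 = 473.6 + 22.29, so R_B^{AB} = 124 kN and R_A = 148 − 124 = 24.03 kN.

R_A = 24.03 kN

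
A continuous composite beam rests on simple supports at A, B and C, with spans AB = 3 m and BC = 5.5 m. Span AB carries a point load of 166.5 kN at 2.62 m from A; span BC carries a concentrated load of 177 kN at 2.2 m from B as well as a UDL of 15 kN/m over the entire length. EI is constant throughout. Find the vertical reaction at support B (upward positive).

Insert a hinge at B; M_B is the redundant, and each span becomes simply supported.
Discontinuity in slope at B on the released structure — sum the simple-span end rotations:
  span AB: point load 166.5 at a = 2.62: Pab(L + a)/(6LEI) = 51.76/EI
  span BC: point load 177 at a = 2.2: Pab(L + b)/(6LEI) = 342.7/EI
  span BC: UDL 15: wL³/(24EI) = 104/EI
  relative rotation θ_0 = (51.76 + 446.7)/EI = 498.4/EI
A unit hogging moment at B produces rotation L₁/(3EI) + L₂/(3EI) = 2.833/EI.
Slope continuity at B: θ_0 = M_B·2.833/EI, so M_B = 498.4/2.833 = 175.9 kN·m (hogging).
Span AB, ΣM about A with M_B applied at B: R_B^{AB}·3 = 436.2 + 175.9, so R_B^{AB} = 204 kN and R_A = 166.5 − 204 = -37.55 kN.
Span BC, ΣM about C: R_B^{BC}·5.5 = 811 + 175.9, so R_B^{BC} = 179.4 kN and R_C = 259.5 − 179.4 = 80.07 kN.
R_B = 204 + 179.4 = 383.5 kN.

R_B = 383.5 kN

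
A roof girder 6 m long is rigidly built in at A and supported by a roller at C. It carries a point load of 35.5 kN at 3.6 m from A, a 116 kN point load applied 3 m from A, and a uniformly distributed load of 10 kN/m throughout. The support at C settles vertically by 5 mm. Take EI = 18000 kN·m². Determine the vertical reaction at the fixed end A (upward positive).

R_A = 138.7 kN

Release the roller at C. Primary structure: cantilever fixed at A.
Free-end deflection of the primary structure under the applied loading (downward +):
  point load 35.5 at a = 3.6: Pa²(3L − a)/(6EI) = 1104/EI
  point load 116 at a = 3: Pa²(3L − a)/(6EI) = 2610/EI
  UDL 10: wL⁴/(8EI) = 1620/EI
  δ_0 = 5334/EI
Flexibility coefficient — unit upward force at C: δ_{CC} = L³/(3EI) = 72/EI.
With EI = 18000 kN·m²: δ_0 = 0.29634 m and δ_{CC} = 0.004 m/kN.
Compatibility — the beam at C must follow the support down by 0.005 m: δ_0 − R_C·δ_{CC} = 0.005, so R_C = (0.29634 − 0.005)/0.004 = 72.84 kN.
Vertical equilibrium: R_A = ΣP − R_C = 211.5 − 72.84 = 138.7 kN.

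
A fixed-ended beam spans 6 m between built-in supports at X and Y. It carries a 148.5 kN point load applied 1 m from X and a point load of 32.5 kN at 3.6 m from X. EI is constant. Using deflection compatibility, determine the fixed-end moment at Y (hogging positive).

M_Y = 48.7 kN·m

Release both end moments; the primary structure is a simply-supported span XY with redundants M_X and M_Y.
Simple-span end rotations at X and Y under the given loads:
  at X: point load 148.5 at a = 1: Pab(L + b)/(6LEI) = 226.9/EI
  at Y: point load 148.5 at a = 1: Pab(L + a)/(6LEI) = 144.4/EI
  at X: point load 32.5 at a = 3.6: Pab(L + b)/(6LEI) = 65.52/EI
  at Y: point load 32.5 at a = 3.6: Pab(L + a)/(6LEI) = 74.88/EI
  θ_X0 = 292.4/EI,  θ_Y0 = 219.3/EI
Flexibility coefficients: a unit moment at one end gives L/(3EI) there and L/(6EI) at the far end, so f₁₁ = f₂₂ = 2/EI and f₁₂ = f₂₁ = 1/EI.
Compatibility — zero rotation at each built-in end:
  2 M_X + 1 M_Y = 292.4
  1 M_X + 2 M_Y = 219.3
Solving the pair gives M_X = 121.8 kN·m and M_Y = 48.7 kN·m (hogging).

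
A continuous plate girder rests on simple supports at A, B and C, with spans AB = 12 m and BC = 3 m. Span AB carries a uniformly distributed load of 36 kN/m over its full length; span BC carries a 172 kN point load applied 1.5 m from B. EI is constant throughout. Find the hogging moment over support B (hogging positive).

M_B = 537.8 kN·m

Release continuity at B by inserting a hinge; the redundant is the internal moment M_B. The primary structure is two simply-supported spans AB and BC.
Rotations at B on the released spans (each span's end-slope, ×1/EI):
  span AB: UDL 36: wL³/(24EI) = 2592/EI
  span BC: point load 172 at a = 1.5: Pab(L + b)/(6LEI) = 96.75/EI
  relative rotation θ_0 = (2592 + 96.75)/EI = 2689/EI
A unit hogging moment at B produces rotation L₁/(3EI) + L₂/(3EI) = 5/EI.
Slope continuity at B: θ_0 = M_B·5/EI, so M_B = 2689/5 = 537.8 kN·m (hogging).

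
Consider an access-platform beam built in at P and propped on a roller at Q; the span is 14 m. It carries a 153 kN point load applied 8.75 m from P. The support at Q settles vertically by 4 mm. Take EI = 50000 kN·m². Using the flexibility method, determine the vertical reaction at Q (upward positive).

R_Q = 70.75 kN

Release the roller at Q. Primary structure: cantilever fixed at P.
Downward deflection at the released point Q due to the loads:
  point load 153 at a = 8.75: Pa²(3L − a)/(6EI) = 64915/EI
Tip deflection under a unit load at Q: L³/(3EI) = 914.7/EI.
With EI = 50000 kN·m²: δ_0 = 1.2983 m and δ_{QQ} = 0.018293 m/kN.
Compatibility — the beam at Q must follow the support down by 0.004 m: δ_0 − R_Q·δ_{QQ} = 0.004, so R_Q = (1.2983 − 0.004)/0.018293 = 70.75 kN.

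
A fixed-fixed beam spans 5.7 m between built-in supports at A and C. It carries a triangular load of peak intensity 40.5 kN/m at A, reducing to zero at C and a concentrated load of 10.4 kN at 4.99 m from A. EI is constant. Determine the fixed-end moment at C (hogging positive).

M_C = 49.52 kN·m

Take the two fixed-end moments M_A, M_C as redundants; the released structure is the simple span AC.
Simple-span end rotations at A and C under the given loads:
  at A: triangular load, peak 40.5: w₀L³/(45EI) = 166.7/EI
  at C: triangular load, peak 40.5: 7w₀L³/(360EI) = 145.8/EI
  at A: point load 10.4 at a = 4.99: Pab(L + b)/(6LEI) = 6.906/EI
  at C: point load 10.4 at a = 4.99: Pab(L + a)/(6LEI) = 11.52/EI
  θ_A0 = 173.6/EI,  θ_C0 = 157.4/EI
Flexibility coefficients: a unit moment at one end gives L/(3EI) there and L/(6EI) at the far end, so f₁₁ = f₂₂ = 1.9/EI and f₁₂ = f₂₁ = 0.95/EI.
Compatibility — zero rotation at each built-in end:
  1.9 M_A + 0.95 M_C = 173.6
  0.95 M_A + 1.9 M_C = 157.4
Solving the pair gives M_A = 66.6 kN·m and M_C = 49.52 kN·m (hogging).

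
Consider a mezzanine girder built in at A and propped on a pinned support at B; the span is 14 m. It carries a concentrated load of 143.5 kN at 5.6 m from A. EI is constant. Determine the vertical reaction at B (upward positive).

Remove the prop at B; the released (primary) structure is a cantilever built in at A.
Primary-structure tip deflection at B by superposition:
  point load 143.5 at a = 5.6: Pa²(3L − a)/(6EI) = 27301/EI
Tip deflection under a unit load at B: L³/(3EI) = 914.7/EI.
Compatibility at B: δ_0 − R_B·δ_{BB} = 0, so R_B = 27301/914.7 = 29.85 kN.

R_B = 29.85 kN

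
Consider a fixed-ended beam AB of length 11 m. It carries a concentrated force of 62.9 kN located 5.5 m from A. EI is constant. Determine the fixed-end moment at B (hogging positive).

M_B = 86.49 kN·m

Take the two fixed-end moments M_A, M_B as redundants; the released structure is the simple span AB.
On the primary (simply-supported) span, the end slopes from the loading are:
  at A: point load 62.9 at a = 5.5: Pab(L + b)/(6LEI) = 475.7/EI
  at B: point load 62.9 at a = 5.5: Pab(L + a)/(6LEI) = 475.7/EI
  θ_A0 = 475.7/EI,  θ_B0 = 475.7/EI
Flexibility coefficients: a unit moment at one end gives L/(3EI) there and L/(6EI) at the far end, so f₁₁ = f₂₂ = 3.667/EI and f₁₂ = f₂₁ = 1.833/EI.
Compatibility — zero rotation at each built-in end:
  3.667 M_A + 1.833 M_B = 475.7
  1.833 M_A + 3.667 M_B = 475.7
Solving the pair gives M_A = 86.49 kN·m and M_B = 86.49 kN·m (hogging).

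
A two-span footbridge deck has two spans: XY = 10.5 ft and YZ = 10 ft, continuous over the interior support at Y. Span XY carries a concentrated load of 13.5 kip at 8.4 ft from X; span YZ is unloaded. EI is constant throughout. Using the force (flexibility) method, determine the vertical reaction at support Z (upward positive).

Insert a hinge at Y; M_Y is the redundant, and each span becomes simply supported.
End slopes at the hinge Y, treating each span as simply supported:
  span XY: point load 13.5 at a = 8.4: Pab(L + a)/(6LEI) = 71.44/EI
  relative rotation θ_0 = (71.44 + 0)/EI = 71.44/EI
A unit hogging moment at Y produces rotation L₁/(3EI) + L₂/(3EI) = 6.833/EI.
Compatibility: M_Y·(L₁+L₂)/(3EI) = θ_0, giving M_Y = 10.45 kip·ft (hogging).
Span YZ, ΣM about Z: R_Y^{YZ}·10 = 0 + 10.45, so R_Y^{YZ} = 1.045 kip and R_Z = 0 − 1.045 = -1.045 kip.

R_Z = -1.045 kip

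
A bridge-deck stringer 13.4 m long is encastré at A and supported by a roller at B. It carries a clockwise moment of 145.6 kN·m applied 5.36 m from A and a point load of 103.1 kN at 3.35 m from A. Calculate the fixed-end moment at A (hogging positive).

Take the reaction at B as the redundant and release it; the primary structure is a cantilever fixed at A.
Free-end deflection of the primary structure under the applied loading (downward +):
  clockwise couple 145.6 at a = 5.36: M₀a(2L − a)/(2EI) = 8366/EI
  point load 103.1 at a = 3.35: Pa²(3L − a)/(6EI) = 7106/EI
  δ_0 = 15472/EI
Flexibility coefficient — unit upward force at B: δ_{BB} = L³/(3EI) = 802/EI.
Compatibility at B: δ_0 − R_B·δ_{BB} = 0, so R_B = 15472/802 = 19.29 kN.
Moment equilibrium about A: M_A = Σ(load moments about A) − R_B·L = 491 − 19.29×13.4 = 232.5 kN·m.

M_A = 232.5 kN·m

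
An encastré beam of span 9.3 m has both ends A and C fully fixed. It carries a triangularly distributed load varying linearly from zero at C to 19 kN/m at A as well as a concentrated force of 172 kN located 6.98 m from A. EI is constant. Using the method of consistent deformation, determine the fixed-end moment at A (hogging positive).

Take the two fixed-end moments M_A, M_C as redundants; the released structure is the simple span AC.
End rotations of the released simple span under the applied load (×1/EI):
  at A: triangular load, peak 19: w₀L³/(45EI) = 339.6/EI
  at C: triangular load, peak 19: 7w₀L³/(360EI) = 297.2/EI
  at A: point load 172 at a = 6.98: Pab(L + b)/(6LEI) = 580/EI
  at C: point load 172 at a = 6.98: Pab(L + a)/(6LEI) = 812.6/EI
  θ_A0 = 919.6/EI,  θ_C0 = 1110/EI
Flexibility coefficients: a unit moment at one end gives L/(3EI) there and L/(6EI) at the far end, so f₁₁ = f₂₂ = 3.1/EI and f₁₂ = f₂₁ = 1.55/EI.
Compatibility — zero rotation at each built-in end:
  3.1 M_A + 1.55 M_C = 919.6
  1.55 M_A + 3.1 M_C = 1110
Solving the pair gives M_A = 156.9 kN·m and M_C = 279.6 kN·m (hogging).

M_A = 156.9 kN·m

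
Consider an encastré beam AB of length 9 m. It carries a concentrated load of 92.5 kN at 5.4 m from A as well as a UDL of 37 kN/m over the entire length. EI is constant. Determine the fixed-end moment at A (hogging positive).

Release both end moments; the primary structure is a simply-supported span AB with redundants M_A and M_B.
Simple-span end rotations at A and B under the given loads:
  at A: point load 92.5 at a = 5.4: Pab(L + b)/(6LEI) = 419.6/EI
  at B: point load 92.5 at a = 5.4: Pab(L + a)/(6LEI) = 479.5/EI
  at A: UDL 37: wL³/(24EI) = 1124/EI
  at B: UDL 37: wL³/(24EI) = 1124/EI
  θ_A0 = 1543/EI,  θ_B0 = 1603/EI
Flexibility coefficients: a unit moment at one end gives L/(3EI) there and L/(6EI) at the far end, so f₁₁ = f₂₂ = 3/EI and f₁₂ = f₂₁ = 1.5/EI.
Compatibility — zero rotation at each built-in end:
  3 M_A + 1.5 M_B = 1543
  1.5 M_A + 3 M_B = 1603
Solving the pair gives M_A = 329.7 kN·m and M_B = 369.6 kN·m (hogging).

M_A = 329.7 kN·m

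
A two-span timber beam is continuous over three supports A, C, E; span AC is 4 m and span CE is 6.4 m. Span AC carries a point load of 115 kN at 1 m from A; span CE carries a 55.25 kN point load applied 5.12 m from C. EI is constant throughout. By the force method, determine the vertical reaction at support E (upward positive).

R_E = 37.7 kN

Release continuity at C by inserting a hinge; the redundant is the internal moment M_C. The primary structure is two simply-supported spans AC and CE.
Discontinuity in slope at C on the released structure — sum the simple-span end rotations:
  span AC: point load 115 at a = 1: Pab(L + a)/(6LEI) = 71.88/EI
  span CE: point load 55.25 at a = 5.12: Pab(L + b)/(6LEI) = 72.42/EI
  relative rotation θ_0 = (71.88 + 72.42)/EI = 144.3/EI
A unit hogging moment at C produces rotation L₁/(3EI) + L₂/(3EI) = 3.467/EI.
Compatibility: M_C·(L₁+L₂)/(3EI) = θ_0, giving M_C = 41.62 kN·m (hogging).
Span CE, ΣM about E: R_C^{CE}·6.4 = 70.72 + 41.62, so R_C^{CE} = 17.55 kN and R_E = 55.25 − 17.55 = 37.7 kN.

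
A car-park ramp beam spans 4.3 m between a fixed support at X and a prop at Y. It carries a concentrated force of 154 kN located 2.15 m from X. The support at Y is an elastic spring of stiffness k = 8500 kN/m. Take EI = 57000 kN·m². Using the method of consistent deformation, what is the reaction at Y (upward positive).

R_Y = 38.41 kN

Remove the prop at Y; the released (primary) structure is a cantilever built in at X.
Free-end deflection of the primary structure under the applied loading (downward +):
  point load 154 at a = 2.15: Pa²(3L − a)/(6EI) = 1275/EI
Tip deflection under a unit load at Y: L³/(3EI) = 26.5/EI.
With EI = 57000 kN·m²: δ_0 = 0.022376 m and δ_{YY} = 0.000465 m/kN.
Compatibility — the spring shortens by R_Y/k under the reaction it provides: δ_0 − R_Y·δ_{YY} = R_Y/k. With 1/k = 0.000118 m/kN, R_Y = δ_0 / (δ_{YY} + 1/k) = 0.022376 / (0.000465 + 0.000118) = 38.41 kN.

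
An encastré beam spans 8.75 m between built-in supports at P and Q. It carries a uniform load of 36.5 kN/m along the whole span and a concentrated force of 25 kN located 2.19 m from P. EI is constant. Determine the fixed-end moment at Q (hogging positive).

Take the two fixed-end moments M_P, M_Q as redundants; the released structure is the simple span PQ.
End rotations of the released simple span under the applied load (×1/EI):
  at P: UDL 36.5: wL³/(24EI) = 1019/EI
  at Q: UDL 36.5: wL³/(24EI) = 1019/EI
  at P: point load 25 at a = 2.19: Pab(L + b)/(6LEI) = 104.7/EI
  at Q: point load 25 at a = 2.19: Pab(L + a)/(6LEI) = 74.84/EI
  θ_P0 = 1124/EI,  θ_Q0 = 1094/EI
Flexibility coefficients: a unit moment at one end gives L/(3EI) there and L/(6EI) at the far end, so f₁₁ = f₂₂ = 2.917/EI and f₁₂ = f₂₁ = 1.458/EI.
Compatibility — zero rotation at each built-in end:
  2.917 M_P + 1.458 M_Q = 1124
  1.458 M_P + 2.917 M_Q = 1094
Solving the pair gives M_P = 263.7 kN·m and M_Q = 243.2 kN·m (hogging).

M_Q = 243.2 kN·m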